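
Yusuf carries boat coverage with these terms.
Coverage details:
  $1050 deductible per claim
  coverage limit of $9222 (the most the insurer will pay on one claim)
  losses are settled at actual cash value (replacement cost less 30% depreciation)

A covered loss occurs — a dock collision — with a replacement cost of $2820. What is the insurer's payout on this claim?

$924

Depreciate 30%: the covered value is $2820 × 0.7 = $1974.
After the deductible, $1974 − $1050 = $924 remains.
That's under the $9222 cap, so the insurer reimburses the full $924.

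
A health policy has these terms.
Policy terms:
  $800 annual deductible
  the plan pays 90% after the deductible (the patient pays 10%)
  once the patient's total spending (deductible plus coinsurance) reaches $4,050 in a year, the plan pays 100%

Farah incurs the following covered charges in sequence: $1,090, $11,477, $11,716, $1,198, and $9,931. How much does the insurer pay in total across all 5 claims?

$31,362

Claim 1 — $1,090: $800 finishes the deductible; $290 goes to coinsurance; 10% of $290 = $29. Patient owes $829 (running OOP $829). Insurer: $1,090 − $829 = $261.
Claim 2 — $11,477: deductible met; 10% of $11,477 = $1,147.70. Cost to patient: $1,147.70. OOP to date $1,976.70. Plan pays $11,477 − $1,147.70 = $10,329.30.
Claim 3 — $11,716: deductible already satisfied, so patient's share is 10% × $11,716 = $1,171.60. Patient pays $1,171.60; OOP now $3,148.30. Insurer: $11,716 − $1,171.60 = $10,544.40.
Claim 4 — $1,198: 10% coinsurance on $1,198 = $119.80. Patient pays $119.80; OOP now $3,268.10. Plan pays $1,198 − $119.80 = $1,078.20.
Claim 5 — $9,931: deductible already satisfied, so patient's share is 10% × $9,931 = $993.10. Adding that to $3,268.10 gives $4,261.20, past the $4,050 cap; patient pays only $4,050 − $3,268.10 = $781.90. Plan pays $9,931 − $781.90 = $9,149.10.
Insurer total = bills − patient's total = $35,412 − $4,050 = $31,362.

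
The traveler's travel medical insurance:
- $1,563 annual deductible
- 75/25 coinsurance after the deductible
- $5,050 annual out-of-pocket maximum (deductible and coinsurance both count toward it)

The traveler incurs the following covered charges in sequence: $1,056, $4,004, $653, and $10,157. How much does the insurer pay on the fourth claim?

$7,707.50

#1 ($1,056): fully absorbed by the deductible. Cost to traveler: $1,056. OOP to date $1,056. Insurer: $1,056 − $1,056 = $0.
#2 ($4,004): deductible takes $507, $3,497 remains; coinsurance $3,497 × 25% = $874.25. Traveler pays $1,381.25; OOP now $2,437.25. Insurer: $4,004 − $1,381.25 = $2,622.75.
#3 ($653): deductible met; 25% of $653 = $163.25. Traveler pays $163.25; OOP now $2,600.50. Insurer: $653 − $163.25 = $489.75.
#4 ($10,157): deductible met; 25% of $10,157 = $2,539.25. Adding that to $2,600.50 gives $5,139.75, past the $5,050 cap; traveler pays only $5,050 − $2,600.50 = $2,449.50. Insurer: $10,157 − $2,449.50 = $7,707.50.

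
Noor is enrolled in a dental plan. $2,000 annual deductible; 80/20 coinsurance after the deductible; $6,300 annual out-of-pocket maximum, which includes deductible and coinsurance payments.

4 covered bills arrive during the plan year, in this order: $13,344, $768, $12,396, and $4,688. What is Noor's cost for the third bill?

Claim 1 — $13,344: $2,000 finishes the deductible; $11,344 goes to coinsurance; coinsurance $11,344 × 20% = $2,268.80. Patient owes $4,268.80 (running OOP $4,268.80).
Claim 2 — $768: deductible met; 20% of $768 = $153.60. Patient owes $153.60 (running OOP $4,422.40).
Claim 3 — $12,396: deductible met; 20% of $12,396 = $2,479.20. That would push OOP to $6,901.60, over the $6,300 cap, so patient pays $6,300 − $4,422.40 = $1,877.60.

$1,877.60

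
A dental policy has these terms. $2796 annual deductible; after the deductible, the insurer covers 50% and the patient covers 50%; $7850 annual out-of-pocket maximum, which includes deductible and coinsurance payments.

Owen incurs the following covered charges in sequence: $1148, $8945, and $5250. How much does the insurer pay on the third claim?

Claim 1 — $1148: fully absorbed by the deductible. Cost to patient: $1148. OOP to date $1148. Plan pays $1148 − $1148 = $0.
Claim 2 — $8945: $1648 to deductible, leaving $7297; 50% of $7297 = $3648.50. Cost to patient: $5296.50. OOP to date $6444.50. Plan pays $8945 − $5296.50 = $3648.50.
Claim 3 — $5250: deductible met; 50% of $5250 = $2625. That would push OOP to $9069.50, over the $7850 cap, so patient pays $7850 − $6444.50 = $1405.50. Plan pays $5250 − $1405.50 = $3844.50.

$3844.50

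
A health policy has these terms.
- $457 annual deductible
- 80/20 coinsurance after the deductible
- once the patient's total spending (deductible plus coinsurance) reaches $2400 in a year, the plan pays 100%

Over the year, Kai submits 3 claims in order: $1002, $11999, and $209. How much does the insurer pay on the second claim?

Claim 1 — $1002: $457 to deductible, leaving $545; coinsurance $545 × 20% = $109. Cost to patient: $566. OOP to date $566. Plan pays $1002 − $566 = $436.
Claim 2 — $11999: deductible met; 20% of $11999 = $2399.80. OOP would hit $2965.80 > $2400, so the cap limits the patient to $2400 − $566 = $1834. Insurer: $11999 − $1834 = $10165.

$10165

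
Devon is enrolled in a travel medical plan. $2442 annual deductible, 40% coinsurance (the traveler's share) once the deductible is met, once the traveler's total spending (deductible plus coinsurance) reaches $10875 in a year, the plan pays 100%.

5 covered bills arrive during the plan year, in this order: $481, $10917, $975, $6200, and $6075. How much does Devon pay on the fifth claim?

$1980.60

Claim 1 — $481: entire amount goes to the deductible. Traveler owes $481 (running OOP $481).
Claim 2 — $10917: $1961 finishes the deductible; $8956 goes to coinsurance; 40% of $8956 = $3582.40. Cost to traveler: $5543.40. OOP to date $6024.40.
Claim 3 — $975: 40% coinsurance on $975 = $390. Traveler pays $390; OOP now $6414.40.
Claim 4 — $6200: 40% coinsurance on $6200 = $2480. Cost to traveler: $2480. OOP to date $8894.40.
Claim 5 — $6075: deductible met; 40% of $6075 = $2430. That would push OOP to $11324.40, over the $10875 cap, so traveler pays $10875 − $8894.40 = $1980.60.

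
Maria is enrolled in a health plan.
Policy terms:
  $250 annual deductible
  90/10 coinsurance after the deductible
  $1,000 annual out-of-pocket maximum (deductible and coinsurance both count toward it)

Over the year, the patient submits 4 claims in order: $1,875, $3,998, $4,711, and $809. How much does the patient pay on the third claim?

Claim 1 ($1,875): $250 to deductible, leaving $1,625; patient's 10% is $162.50. Cost to patient: $412.50. OOP to date $412.50.
Claim 2 ($3,998): deductible already satisfied, so patient's share is 10% × $3,998 = $399.80. Cost to patient: $399.80. OOP to date $812.30.
Claim 3 ($4,711): 10% coinsurance on $4,711 = $471.10. That would push OOP to $1,283.40, over the $1,000 cap, so patient pays $1,000 − $812.30 = $187.70.

$187.70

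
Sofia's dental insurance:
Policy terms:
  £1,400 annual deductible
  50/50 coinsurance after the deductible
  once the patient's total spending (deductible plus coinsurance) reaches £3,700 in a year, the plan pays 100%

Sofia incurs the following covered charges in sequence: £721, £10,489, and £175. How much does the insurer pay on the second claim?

£7,510

Claim 1 (£721): entire amount goes to the deductible. Patient pays £721; OOP now £721. Insurer: £721 − £721 = £0.
Claim 2 (£10,489): deductible takes £679, £9,810 remains; patient's 50% is £4,905. Claim cost before the cap: £679 + £4,905 = £5,584. Adding that to £721 gives £6,305, past the £3,700 cap; patient pays only £3,700 − £721 = £2,979. Insurer: £10,489 − £2,979 = £7,510.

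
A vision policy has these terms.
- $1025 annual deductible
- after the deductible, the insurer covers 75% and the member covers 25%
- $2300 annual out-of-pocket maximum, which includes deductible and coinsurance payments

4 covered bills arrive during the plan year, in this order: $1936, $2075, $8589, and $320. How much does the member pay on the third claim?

$528.50

Claim 1 — $1936: $1025 to deductible, leaving $911; member's 25% is $227.75. Member pays $1252.75; OOP now $1252.75.
Claim 2 — $2075: 25% coinsurance on $2075 = $518.75. Cost to member: $518.75. OOP to date $1771.50.
Claim 3 — $8589: deductible met; 25% of $8589 = $2147.25. Adding that to $1771.50 gives $3918.75, past the $2300 cap; member pays only $2300 − $1771.50 = $528.50.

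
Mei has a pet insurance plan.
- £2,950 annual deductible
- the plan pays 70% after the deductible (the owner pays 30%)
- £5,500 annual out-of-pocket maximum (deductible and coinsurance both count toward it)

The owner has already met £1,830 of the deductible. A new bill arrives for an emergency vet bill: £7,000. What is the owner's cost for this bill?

£2,884

£1,830 of the £2,950 deductible is already met, leaving £1,120.
That leaves £7,000 − £1,120 = £5,880 for coinsurance.
Owner's 30% share of £5,880 is £1,764.
That puts the owner's cost at £1,120 + £1,764 = £2,884 before any cap.
Year-to-date out-of-pocket becomes £1,830 + £2,884 = £4,714, still under the £5,500 maximum, so no cap applies.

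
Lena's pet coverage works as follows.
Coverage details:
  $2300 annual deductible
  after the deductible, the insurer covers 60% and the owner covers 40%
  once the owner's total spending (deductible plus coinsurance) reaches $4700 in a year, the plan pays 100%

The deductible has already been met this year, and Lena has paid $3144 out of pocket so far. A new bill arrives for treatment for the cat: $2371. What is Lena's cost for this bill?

The deductible is already satisfied, so the full bill goes to coinsurance.
40% of $2371 = $948.40 falls to the owner.
Cumulative spending $3144 + $948.40 = $4092.40 stays under the $4700 maximum.

$948.40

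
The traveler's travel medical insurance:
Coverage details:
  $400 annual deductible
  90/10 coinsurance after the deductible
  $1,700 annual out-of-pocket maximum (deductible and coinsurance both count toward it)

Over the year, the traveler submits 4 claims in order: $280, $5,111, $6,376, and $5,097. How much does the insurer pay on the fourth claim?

$4,933.70

Bill 1, $280: all of it applies to the deductible. Traveler owes $280 (running OOP $280). Insurer: $280 − $280 = $0.
Bill 2, $5,111: deductible takes $120, $4,991 remains; traveler's 10% is $499.10. Traveler owes $619.10 (running OOP $899.10). Insurer: $5,111 − $619.10 = $4,491.90.
Bill 3, $6,376: deductible met; 10% of $6,376 = $637.60. Traveler pays $637.60; OOP now $1,536.70. Plan pays $6,376 − $637.60 = $5,738.40.
Bill 4, $5,097: 10% coinsurance on $5,097 = $509.70. That would push OOP to $2,046.40, over the $1,700 cap, so traveler pays $1,700 − $1,536.70 = $163.30. Plan pays $5,097 − $163.30 = $4,933.70.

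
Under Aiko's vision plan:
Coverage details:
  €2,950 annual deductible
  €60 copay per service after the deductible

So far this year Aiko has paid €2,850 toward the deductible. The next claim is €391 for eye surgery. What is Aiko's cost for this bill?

€160

Remaining deductible: €2,950 − €2,850 = €100.
The remaining €291 (= €391 − €100) moves to the copay.
Copay on this service: €60.
That puts the member's cost at €100 + €60 = €160.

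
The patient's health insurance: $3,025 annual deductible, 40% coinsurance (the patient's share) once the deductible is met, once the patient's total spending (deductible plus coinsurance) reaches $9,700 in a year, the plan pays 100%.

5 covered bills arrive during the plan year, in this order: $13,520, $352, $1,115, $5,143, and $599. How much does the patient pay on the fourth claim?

Claim 1 ($13,520): $3,025 finishes the deductible; $10,495 goes to coinsurance; 40% of $10,495 = $4,198. Patient pays $7,223; OOP now $7,223.
Claim 2 ($352): deductible already satisfied, so patient's share is 40% × $352 = $140.80. Patient pays $140.80; OOP now $7,363.80.
Claim 3 ($1,115): 40% coinsurance on $1,115 = $446. Patient pays $446; OOP now $7,809.80.
Claim 4 ($5,143): deductible already satisfied, so patient's share is 40% × $5,143 = $2,057.20. OOP would hit $9,867 > $9,700, so the cap limits the patient to $9,700 − $7,809.80 = $1,890.20.

$1,890.20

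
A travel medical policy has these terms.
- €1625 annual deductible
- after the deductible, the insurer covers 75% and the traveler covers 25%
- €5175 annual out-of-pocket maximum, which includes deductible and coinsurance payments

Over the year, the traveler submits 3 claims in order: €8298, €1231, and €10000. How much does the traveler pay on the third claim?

€1574

Claim 1 — €8298: €1625 to deductible, leaving €6673; coinsurance €6673 × 25% = €1668.25. Cost to traveler: €3293.25. OOP to date €3293.25.
Claim 2 — €1231: deductible met; 25% of €1231 = €307.75. Traveler pays €307.75; OOP now €3601.
Claim 3 — €10000: deductible already satisfied, so traveler's share is 25% × €10000 = €2500. That would push OOP to €6101, over the €5175 cap, so traveler pays €5175 − €3601 = €1574.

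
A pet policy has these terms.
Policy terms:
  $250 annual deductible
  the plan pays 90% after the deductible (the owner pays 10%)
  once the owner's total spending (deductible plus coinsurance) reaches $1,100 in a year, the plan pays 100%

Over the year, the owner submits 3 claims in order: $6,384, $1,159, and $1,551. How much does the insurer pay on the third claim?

Bill 1, $6,384: $250 finishes the deductible; $6,134 goes to coinsurance; 10% of $6,134 = $613.40. Cost to owner: $863.40. OOP to date $863.40. Insurer: $6,384 − $863.40 = $5,520.60.
Bill 2, $1,159: 10% coinsurance on $1,159 = $115.90. Owner owes $115.90 (running OOP $979.30). Plan pays $1,159 − $115.90 = $1,043.10.
Bill 3, $1,551: 10% coinsurance on $1,551 = $155.10. OOP would hit $1,134.40 > $1,100, so the cap limits the owner to $1,100 − $979.30 = $120.70. Insurer: $1,551 − $120.70 = $1,430.30.

$1,430.30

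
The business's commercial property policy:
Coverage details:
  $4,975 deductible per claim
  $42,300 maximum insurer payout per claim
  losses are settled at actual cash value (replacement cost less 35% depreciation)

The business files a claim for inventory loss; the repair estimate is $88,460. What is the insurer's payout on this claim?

At 35% depreciation, ACV = $88,460 − $30,961 = $57,499.
Subtract the deductible: $57,499 − $4,975 = $52,524.
$52,524 exceeds the $42,300 limit, so the insurer pays the limit: $42,300.

$42,300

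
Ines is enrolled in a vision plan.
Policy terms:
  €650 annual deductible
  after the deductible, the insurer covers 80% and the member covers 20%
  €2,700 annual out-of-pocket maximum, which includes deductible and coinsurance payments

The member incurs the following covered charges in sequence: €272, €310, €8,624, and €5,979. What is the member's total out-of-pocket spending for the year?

Claim 1 (€272): entire amount goes to the deductible. Member owes €272 (running OOP €272).
Claim 2 (€310): entire amount goes to the deductible. Member owes €310 (running OOP €582).
Claim 3 (€8,624): €68 to deductible, leaving €8,556; member's 20% is €1,711.20. Member pays €1,779.20; OOP now €2,361.20.
Claim 4 (€5,979): 20% coinsurance on €5,979 = €1,195.80. That would push OOP to €3,557, over the €2,700 cap, so member pays €2,700 − €2,361.20 = €338.80.
Total paid by the member: €272 + €310 + €1,779.20 + €338.80 = €2,700.

€2,700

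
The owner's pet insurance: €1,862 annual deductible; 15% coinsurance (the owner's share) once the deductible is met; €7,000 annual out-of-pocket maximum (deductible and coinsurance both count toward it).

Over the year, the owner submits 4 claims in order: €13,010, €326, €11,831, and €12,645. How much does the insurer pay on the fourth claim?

Claim 1 — €13,010: €1,862 finishes the deductible; €11,148 goes to coinsurance; 15% of €11,148 = €1,672.20. Owner pays €3,534.20; OOP now €3,534.20. Plan pays €13,010 − €3,534.20 = €9,475.80.
Claim 2 — €326: deductible met; 15% of €326 = €48.90. Owner pays €48.90; OOP now €3,583.10. Insurer: €326 − €48.90 = €277.10.
Claim 3 — €11,831: deductible already satisfied, so owner's share is 15% × €11,831 = €1,774.65. Owner owes €1,774.65 (running OOP €5,357.75). Plan pays €11,831 − €1,774.65 = €10,056.35.
Claim 4 — €12,645: deductible already satisfied, so owner's share is 15% × €12,645 = €1,896.75. OOP would hit €7,254.50 > €7,000, so the cap limits the owner to €7,000 − €5,357.75 = €1,642.25. Plan pays €12,645 − €1,642.25 = €11,002.75.

€11,002.75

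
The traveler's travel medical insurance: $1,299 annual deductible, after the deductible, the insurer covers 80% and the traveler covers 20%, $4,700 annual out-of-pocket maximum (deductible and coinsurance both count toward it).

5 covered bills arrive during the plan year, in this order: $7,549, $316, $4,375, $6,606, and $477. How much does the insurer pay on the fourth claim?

$5,393.20

Bill 1, $7,549: $1,299 finishes the deductible; $6,250 goes to coinsurance; 20% of $6,250 = $1,250. Cost to traveler: $2,549. OOP to date $2,549. Insurer: $7,549 − $2,549 = $5,000.
Bill 2, $316: 20% coinsurance on $316 = $63.20. Traveler owes $63.20 (running OOP $2,612.20). Plan pays $316 − $63.20 = $252.80.
Bill 3, $4,375: deductible already satisfied, so traveler's share is 20% × $4,375 = $875. Traveler pays $875; OOP now $3,487.20. Plan pays $4,375 − $875 = $3,500.
Bill 4, $6,606: deductible already satisfied, so traveler's share is 20% × $6,606 = $1,321.20. That would push OOP to $4,808.40, over the $4,700 cap, so traveler pays $4,700 − $3,487.20 = $1,212.80. Plan pays $6,606 − $1,212.80 = $5,393.20.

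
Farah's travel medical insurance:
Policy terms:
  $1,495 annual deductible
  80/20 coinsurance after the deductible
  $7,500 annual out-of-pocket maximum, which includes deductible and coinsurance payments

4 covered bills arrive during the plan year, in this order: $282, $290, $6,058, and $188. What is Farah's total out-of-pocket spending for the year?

$2,559.60

Claim 1 ($282): entire amount goes to the deductible. Traveler pays $282; OOP now $282.
Claim 2 ($290): entire amount goes to the deductible. Traveler pays $290; OOP now $572.
Claim 3 ($6,058): $923 to deductible, leaving $5,135; coinsurance $5,135 × 20% = $1,027. Traveler owes $1,950 (running OOP $2,522).
Claim 4 ($188): deductible met; 20% of $188 = $37.60. Traveler pays $37.60; OOP now $2,559.60.
Total paid by the traveler: $282 + $290 + $1,950 + $37.60 = $2,559.60.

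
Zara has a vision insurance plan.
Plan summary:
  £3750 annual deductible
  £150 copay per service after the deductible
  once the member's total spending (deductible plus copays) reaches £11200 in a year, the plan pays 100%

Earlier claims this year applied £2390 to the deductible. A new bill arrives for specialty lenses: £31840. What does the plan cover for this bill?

£30330

Deductible still to meet: £3750 − £2390 = £1360.
That leaves £31840 − £1360 = £30480 for the copay.
Copay on this service: £150.
That puts the member's cost at £1360 + £150 = £1510 before any cap.
Cumulative spending £2390 + £1510 = £3900 stays under the £11200 maximum.
The plan picks up £31840 − £1510 = £30330.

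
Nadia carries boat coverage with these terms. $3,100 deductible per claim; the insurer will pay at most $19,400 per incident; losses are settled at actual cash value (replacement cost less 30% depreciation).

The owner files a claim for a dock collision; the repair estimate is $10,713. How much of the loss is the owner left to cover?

Depreciate 30%: the covered value is $10,713 × 0.7 = $7,499.10.
Less the $3,100 deductible: $7,499.10 − $3,100 = $4,399.10.
That's under the $19,400 cap, so the insurer reimburses the full $4,399.10.
The owner bears the rest of the original loss: $10,713 − $4,399.10 = $6,313.90.

$6,313.90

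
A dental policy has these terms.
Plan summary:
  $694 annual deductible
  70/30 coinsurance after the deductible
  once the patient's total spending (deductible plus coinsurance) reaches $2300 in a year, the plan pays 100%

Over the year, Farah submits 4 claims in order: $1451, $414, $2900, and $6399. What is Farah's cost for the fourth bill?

Bill 1, $1451: $694 finishes the deductible; $757 goes to coinsurance; 30% of $757 = $227.10. Cost to patient: $921.10. OOP to date $921.10.
Bill 2, $414: deductible already satisfied, so patient's share is 30% × $414 = $124.20. Patient pays $124.20; OOP now $1045.30.
Bill 3, $2900: deductible already satisfied, so patient's share is 30% × $2900 = $870. Patient owes $870 (running OOP $1915.30).
Bill 4, $6399: deductible already satisfied, so patient's share is 30% × $6399 = $1919.70. OOP would hit $3835 > $2300, so the cap limits the patient to $2300 − $1915.30 = $384.70.

$384.70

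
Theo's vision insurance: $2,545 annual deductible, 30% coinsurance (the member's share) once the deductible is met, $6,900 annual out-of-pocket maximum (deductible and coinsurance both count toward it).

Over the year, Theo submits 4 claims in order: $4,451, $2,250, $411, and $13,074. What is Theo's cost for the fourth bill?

Bill 1, $4,451: $2,545 finishes the deductible; $1,906 goes to coinsurance; 30% of $1,906 = $571.80. Member owes $3,116.80 (running OOP $3,116.80).
Bill 2, $2,250: 30% coinsurance on $2,250 = $675. Cost to member: $675. OOP to date $3,791.80.
Bill 3, $411: deductible met; 30% of $411 = $123.30. Member owes $123.30 (running OOP $3,915.10).
Bill 4, $13,074: 30% coinsurance on $13,074 = $3,922.20. Adding that to $3,915.10 gives $7,837.30, past the $6,900 cap; member pays only $6,900 − $3,915.10 = $2,984.90.

$2,984.90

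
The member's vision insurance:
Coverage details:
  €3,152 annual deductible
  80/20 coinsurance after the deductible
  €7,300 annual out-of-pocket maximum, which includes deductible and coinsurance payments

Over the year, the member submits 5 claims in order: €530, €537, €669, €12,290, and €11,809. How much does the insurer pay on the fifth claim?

Claim 1 (€530): entire amount goes to the deductible. Cost to member: €530. OOP to date €530. Plan pays €530 − €530 = €0.
Claim 2 (€537): all of it applies to the deductible. Member owes €537 (running OOP €1,067). Insurer: €537 − €537 = €0.
Claim 3 (€669): fully absorbed by the deductible. Member pays €669; OOP now €1,736. Insurer: €669 − €669 = €0.
Claim 4 (€12,290): €1,416 finishes the deductible; €10,874 goes to coinsurance; member's 20% is €2,174.80. Member owes €3,590.80 (running OOP €5,326.80). Plan pays €12,290 − €3,590.80 = €8,699.20.
Claim 5 (€11,809): 20% coinsurance on €11,809 = €2,361.80. That would push OOP to €7,688.60, over the €7,300 cap, so member pays €7,300 − €5,326.80 = €1,973.20. Plan pays €11,809 − €1,973.20 = €9,835.80.

€9,835.80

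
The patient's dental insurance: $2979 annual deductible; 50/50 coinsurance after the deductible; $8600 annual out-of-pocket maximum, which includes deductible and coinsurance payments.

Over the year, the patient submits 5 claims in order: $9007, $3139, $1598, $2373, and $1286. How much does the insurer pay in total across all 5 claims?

$8803

Claim 1 — $9007: $2979 to deductible, leaving $6028; coinsurance $6028 × 50% = $3014. Patient owes $5993 (running OOP $5993). Plan pays $9007 − $5993 = $3014.
Claim 2 — $3139: deductible met; 50% of $3139 = $1569.50. Patient owes $1569.50 (running OOP $7562.50). Insurer: $3139 − $1569.50 = $1569.50.
Claim 3 — $1598: deductible already satisfied, so patient's share is 50% × $1598 = $799. Cost to patient: $799. OOP to date $8361.50. Plan pays $1598 − $799 = $799.
Claim 4 — $2373: 50% coinsurance on $2373 = $1186.50. Adding that to $8361.50 gives $9548, past the $8600 cap; patient pays only $8600 − $8361.50 = $238.50. Plan pays $2373 − $238.50 = $2134.50.
Claim 5 — $1286: deductible met; 50% of $1286 = $643. Adding that to $8600 gives $9243, past the $8600 cap; patient pays only $8600 − $8600 = $0. Insurer: $1286 − $0 = $1286.
Insurer total = bills − patient's total = $17403 − $8600 = $8803.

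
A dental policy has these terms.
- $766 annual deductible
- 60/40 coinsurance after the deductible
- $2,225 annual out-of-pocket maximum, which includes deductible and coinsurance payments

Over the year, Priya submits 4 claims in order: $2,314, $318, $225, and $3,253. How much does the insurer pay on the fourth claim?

$2,630.40

Claim 1 ($2,314): $766 to deductible, leaving $1,548; coinsurance $1,548 × 40% = $619.20. Cost to patient: $1,385.20. OOP to date $1,385.20. Plan pays $2,314 − $1,385.20 = $928.80.
Claim 2 ($318): deductible already satisfied, so patient's share is 40% × $318 = $127.20. Cost to patient: $127.20. OOP to date $1,512.40. Plan pays $318 − $127.20 = $190.80.
Claim 3 ($225): deductible already satisfied, so patient's share is 40% × $225 = $90. Patient owes $90 (running OOP $1,602.40). Plan pays $225 − $90 = $135.
Claim 4 ($3,253): deductible already satisfied, so patient's share is 40% × $3,253 = $1,301.20. OOP would hit $2,903.60 > $2,225, so the cap limits the patient to $2,225 − $1,602.40 = $622.60. Insurer: $3,253 − $622.60 = $2,630.40.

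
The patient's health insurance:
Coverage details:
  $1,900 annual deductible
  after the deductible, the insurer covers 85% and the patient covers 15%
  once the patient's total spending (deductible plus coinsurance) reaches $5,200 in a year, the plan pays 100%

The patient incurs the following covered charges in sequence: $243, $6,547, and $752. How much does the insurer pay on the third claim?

Claim 1 — $243: all of it applies to the deductible. Patient owes $243 (running OOP $243). Plan pays $243 − $243 = $0.
Claim 2 — $6,547: deductible takes $1,657, $4,890 remains; coinsurance $4,890 × 15% = $733.50. Patient pays $2,390.50; OOP now $2,633.50. Insurer: $6,547 − $2,390.50 = $4,156.50.
Claim 3 — $752: deductible met; 15% of $752 = $112.80. Patient pays $112.80; OOP now $2,746.30. Insurer: $752 − $112.80 = $639.20.

$639.20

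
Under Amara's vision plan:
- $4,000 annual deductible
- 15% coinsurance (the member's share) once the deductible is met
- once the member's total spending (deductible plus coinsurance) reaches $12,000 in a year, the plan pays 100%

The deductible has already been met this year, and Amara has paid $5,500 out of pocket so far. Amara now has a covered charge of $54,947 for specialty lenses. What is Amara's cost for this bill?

$6,500

The deductible is already satisfied, so the full bill goes to coinsurance.
Member's 15% share of $54,947 is $8,242.05.
That would bring total out-of-pocket to $13,742.05, past the $12,000 cap. The member is capped at $12,000 − $5,500 = $6,500 on this claim.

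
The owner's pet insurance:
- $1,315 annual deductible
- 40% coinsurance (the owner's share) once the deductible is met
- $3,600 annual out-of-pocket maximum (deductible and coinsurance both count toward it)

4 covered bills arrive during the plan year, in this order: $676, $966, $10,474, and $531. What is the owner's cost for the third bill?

Bill 1, $676: all of it applies to the deductible. Owner pays $676; OOP now $676.
Bill 2, $966: deductible takes $639, $327 remains; owner's 40% is $130.80. Cost to owner: $769.80. OOP to date $1,445.80.
Bill 3, $10,474: 40% coinsurance on $10,474 = $4,189.60. Adding that to $1,445.80 gives $5,635.40, past the $3,600 cap; owner pays only $3,600 − $1,445.80 = $2,154.20.

$2,154.20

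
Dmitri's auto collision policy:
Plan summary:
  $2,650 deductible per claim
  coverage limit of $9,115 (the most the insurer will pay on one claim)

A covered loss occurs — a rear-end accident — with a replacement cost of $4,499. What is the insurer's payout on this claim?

Less the $2,650 deductible: $4,499 − $2,650 = $1,849.
$1,849 is within the $9,115 limit, so the insurer pays $1,849.

$1,849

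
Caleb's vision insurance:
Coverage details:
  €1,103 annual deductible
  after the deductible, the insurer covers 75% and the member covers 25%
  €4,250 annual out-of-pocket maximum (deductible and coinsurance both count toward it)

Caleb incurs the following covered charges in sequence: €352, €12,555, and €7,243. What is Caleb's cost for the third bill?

€196

Claim 1 — €352: all of it applies to the deductible. Cost to member: €352. OOP to date €352.
Claim 2 — €12,555: deductible takes €751, €11,804 remains; 25% of €11,804 = €2,951. Cost to member: €3,702. OOP to date €4,054.
Claim 3 — €7,243: 25% coinsurance on €7,243 = €1,810.75. OOP would hit €5,864.75 > €4,250, so the cap limits the member to €4,250 − €4,054 = €196.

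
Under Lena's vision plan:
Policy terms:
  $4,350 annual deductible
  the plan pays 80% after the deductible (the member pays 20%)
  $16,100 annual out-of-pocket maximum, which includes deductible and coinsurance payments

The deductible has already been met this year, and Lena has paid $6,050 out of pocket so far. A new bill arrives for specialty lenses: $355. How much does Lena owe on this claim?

With the deductible met, the entire $355 is subject to coinsurance.
20% of $355 = $71 falls to the member.
Cumulative spending $6,050 + $71 = $6,121 stays under the $16,100 maximum.

$71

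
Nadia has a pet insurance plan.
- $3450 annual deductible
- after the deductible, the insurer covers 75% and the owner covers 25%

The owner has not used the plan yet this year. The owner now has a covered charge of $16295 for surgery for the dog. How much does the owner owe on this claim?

$6661.25

Deductible not yet touched, so the first $3450 of the bill goes to the deductible.
The remaining $12845 (= $16295 − $3450) moves to coinsurance.
Coinsurance: $12845 × 25% = $3211.25.
Owner responsibility: $3450 + $3211.25 = $6661.25.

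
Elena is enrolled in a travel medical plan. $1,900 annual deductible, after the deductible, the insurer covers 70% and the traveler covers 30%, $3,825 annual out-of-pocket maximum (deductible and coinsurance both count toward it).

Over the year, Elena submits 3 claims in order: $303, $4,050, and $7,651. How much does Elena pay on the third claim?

#1 ($303): entire amount goes to the deductible. Cost to traveler: $303. OOP to date $303.
#2 ($4,050): deductible takes $1,597, $2,453 remains; 30% of $2,453 = $735.90. Traveler owes $2,332.90 (running OOP $2,635.90).
#3 ($7,651): deductible met; 30% of $7,651 = $2,295.30. That would push OOP to $4,931.20, over the $3,825 cap, so traveler pays $3,825 − $2,635.90 = $1,189.10.

$1,189.10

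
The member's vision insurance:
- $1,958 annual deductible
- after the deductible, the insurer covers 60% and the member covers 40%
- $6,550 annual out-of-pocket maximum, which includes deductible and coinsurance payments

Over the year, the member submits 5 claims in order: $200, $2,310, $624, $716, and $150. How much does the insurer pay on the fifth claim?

Claim 1 — $200: entire amount goes to the deductible. Member owes $200 (running OOP $200). Plan pays $200 − $200 = $0.
Claim 2 — $2,310: $1,758 finishes the deductible; $552 goes to coinsurance; coinsurance $552 × 40% = $220.80. Member pays $1,978.80; OOP now $2,178.80. Insurer: $2,310 − $1,978.80 = $331.20.
Claim 3 — $624: deductible already satisfied, so member's share is 40% × $624 = $249.60. Cost to member: $249.60. OOP to date $2,428.40. Insurer: $624 − $249.60 = $374.40.
Claim 4 — $716: deductible met; 40% of $716 = $286.40. Member pays $286.40; OOP now $2,714.80. Plan pays $716 − $286.40 = $429.60.
Claim 5 — $150: deductible already satisfied, so member's share is 40% × $150 = $60. Member pays $60; OOP now $2,774.80. Plan pays $150 − $60 = $90.

$90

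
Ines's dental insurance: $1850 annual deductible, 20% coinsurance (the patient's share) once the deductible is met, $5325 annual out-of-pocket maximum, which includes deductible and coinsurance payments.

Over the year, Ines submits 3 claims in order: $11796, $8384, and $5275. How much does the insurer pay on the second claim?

Bill 1, $11796: $1850 to deductible, leaving $9946; coinsurance $9946 × 20% = $1989.20. Patient owes $3839.20 (running OOP $3839.20). Insurer: $11796 − $3839.20 = $7956.80.
Bill 2, $8384: deductible already satisfied, so patient's share is 20% × $8384 = $1676.80. Adding that to $3839.20 gives $5516, past the $5325 cap; patient pays only $5325 − $3839.20 = $1485.80. Plan pays $8384 − $1485.80 = $6898.20.

$6898.20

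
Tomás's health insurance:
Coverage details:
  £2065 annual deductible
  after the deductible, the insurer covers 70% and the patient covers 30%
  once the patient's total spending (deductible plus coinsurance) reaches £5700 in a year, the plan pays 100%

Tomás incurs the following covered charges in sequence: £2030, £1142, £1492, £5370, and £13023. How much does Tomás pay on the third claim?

Claim 1 — £2030: entire amount goes to the deductible. Patient owes £2030 (running OOP £2030).
Claim 2 — £1142: deductible takes £35, £1107 remains; 30% of £1107 = £332.10. Cost to patient: £367.10. OOP to date £2397.10.
Claim 3 — £1492: 30% coinsurance on £1492 = £447.60. Cost to patient: £447.60. OOP to date £2844.70.

£447.60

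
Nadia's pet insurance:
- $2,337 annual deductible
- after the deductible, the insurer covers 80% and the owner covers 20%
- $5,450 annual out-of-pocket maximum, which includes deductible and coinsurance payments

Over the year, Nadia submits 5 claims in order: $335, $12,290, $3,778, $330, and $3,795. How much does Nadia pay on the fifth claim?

Bill 1, $335: entire amount goes to the deductible. Owner owes $335 (running OOP $335).
Bill 2, $12,290: deductible takes $2,002, $10,288 remains; coinsurance $10,288 × 20% = $2,057.60. Cost to owner: $4,059.60. OOP to date $4,394.60.
Bill 3, $3,778: deductible already satisfied, so owner's share is 20% × $3,778 = $755.60. Cost to owner: $755.60. OOP to date $5,150.20.
Bill 4, $330: deductible already satisfied, so owner's share is 20% × $330 = $66. Owner owes $66 (running OOP $5,216.20).
Bill 5, $3,795: 20% coinsurance on $3,795 = $759. OOP would hit $5,975.20 > $5,450, so the cap limits the owner to $5,450 − $5,216.20 = $233.80.

$233.80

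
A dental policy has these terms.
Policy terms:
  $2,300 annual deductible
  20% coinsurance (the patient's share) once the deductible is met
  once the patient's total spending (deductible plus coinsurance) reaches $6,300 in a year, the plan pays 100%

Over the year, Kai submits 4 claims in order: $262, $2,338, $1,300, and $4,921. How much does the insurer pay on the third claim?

Claim 1 ($262): entire amount goes to the deductible. Patient pays $262; OOP now $262. Insurer: $262 − $262 = $0.
Claim 2 ($2,338): $2,038 to deductible, leaving $300; patient's 20% is $60. Patient owes $2,098 (running OOP $2,360). Plan pays $2,338 − $2,098 = $240.
Claim 3 ($1,300): deductible already satisfied, so patient's share is 20% × $1,300 = $260. Patient pays $260; OOP now $2,620. Insurer: $1,300 − $260 = $1,040.

$1,040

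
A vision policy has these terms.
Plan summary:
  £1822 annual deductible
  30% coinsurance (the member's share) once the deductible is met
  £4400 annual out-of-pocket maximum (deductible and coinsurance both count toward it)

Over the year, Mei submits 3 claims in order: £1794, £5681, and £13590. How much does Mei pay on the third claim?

£882.10

Claim 1 — £1794: all of it applies to the deductible. Member owes £1794 (running OOP £1794).
Claim 2 — £5681: £28 finishes the deductible; £5653 goes to coinsurance; coinsurance £5653 × 30% = £1695.90. Cost to member: £1723.90. OOP to date £3517.90.
Claim 3 — £13590: deductible met; 30% of £13590 = £4077. Adding that to £3517.90 gives £7594.90, past the £4400 cap; member pays only £4400 − £3517.90 = £882.10.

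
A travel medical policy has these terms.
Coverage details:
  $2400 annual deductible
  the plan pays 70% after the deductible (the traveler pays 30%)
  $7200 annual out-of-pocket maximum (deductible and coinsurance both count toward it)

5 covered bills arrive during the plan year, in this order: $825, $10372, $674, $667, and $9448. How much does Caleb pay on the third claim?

Claim 1 ($825): fully absorbed by the deductible. Cost to traveler: $825. OOP to date $825.
Claim 2 ($10372): $1575 to deductible, leaving $8797; 30% of $8797 = $2639.10. Traveler pays $4214.10; OOP now $5039.10.
Claim 3 ($674): deductible already satisfied, so traveler's share is 30% × $674 = $202.20. Traveler pays $202.20; OOP now $5241.30.

$202.20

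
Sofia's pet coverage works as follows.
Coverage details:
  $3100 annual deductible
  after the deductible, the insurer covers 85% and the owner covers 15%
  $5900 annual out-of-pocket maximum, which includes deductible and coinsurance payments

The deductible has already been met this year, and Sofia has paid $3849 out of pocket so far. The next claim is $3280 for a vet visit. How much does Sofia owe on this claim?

With the deductible met, the entire $3280 is subject to coinsurance.
15% of $3280 = $492 falls to the owner.
Cumulative spending $3849 + $492 = $4341 stays under the $5900 maximum.

$492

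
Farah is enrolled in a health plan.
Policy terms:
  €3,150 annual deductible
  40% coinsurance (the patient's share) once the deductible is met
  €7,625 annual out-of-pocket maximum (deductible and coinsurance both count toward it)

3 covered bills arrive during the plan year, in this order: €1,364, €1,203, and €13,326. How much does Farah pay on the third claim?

Bill 1, €1,364: fully absorbed by the deductible. Cost to patient: €1,364. OOP to date €1,364.
Bill 2, €1,203: fully absorbed by the deductible. Patient pays €1,203; OOP now €2,567.
Bill 3, €13,326: €583 finishes the deductible; €12,743 goes to coinsurance; 40% of €12,743 = €5,097.20. Claim cost before the cap: €583 + €5,097.20 = €5,680.20. OOP would hit €8,247.20 > €7,625, so the cap limits the patient to €7,625 − €2,567 = €5,058.

€5,058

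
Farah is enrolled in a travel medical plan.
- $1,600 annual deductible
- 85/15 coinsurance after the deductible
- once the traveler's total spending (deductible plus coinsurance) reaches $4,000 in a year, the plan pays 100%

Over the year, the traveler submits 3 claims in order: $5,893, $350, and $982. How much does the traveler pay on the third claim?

Claim 1 — $5,893: deductible takes $1,600, $4,293 remains; 15% of $4,293 = $643.95. Traveler pays $2,243.95; OOP now $2,243.95.
Claim 2 — $350: deductible already satisfied, so traveler's share is 15% × $350 = $52.50. Traveler pays $52.50; OOP now $2,296.45.
Claim 3 — $982: 15% coinsurance on $982 = $147.30. Traveler pays $147.30; OOP now $2,443.75.

$147.30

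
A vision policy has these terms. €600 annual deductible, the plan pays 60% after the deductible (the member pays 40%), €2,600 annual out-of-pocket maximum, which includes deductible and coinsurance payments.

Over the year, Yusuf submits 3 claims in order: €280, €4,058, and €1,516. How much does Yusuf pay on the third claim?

€504.80

#1 (€280): fully absorbed by the deductible. Cost to member: €280. OOP to date €280.
#2 (€4,058): €320 to deductible, leaving €3,738; member's 40% is €1,495.20. Member owes €1,815.20 (running OOP €2,095.20).
#3 (€1,516): 40% coinsurance on €1,516 = €606.40. That would push OOP to €2,701.60, over the €2,600 cap, so member pays €2,600 − €2,095.20 = €504.80.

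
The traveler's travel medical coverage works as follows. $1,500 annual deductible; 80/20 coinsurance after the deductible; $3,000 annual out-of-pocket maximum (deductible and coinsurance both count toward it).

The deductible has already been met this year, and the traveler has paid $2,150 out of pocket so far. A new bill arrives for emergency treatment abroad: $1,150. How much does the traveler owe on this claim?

The deductible is already satisfied, so the full bill goes to coinsurance.
Coinsurance: $1,150 × 20% = $230.
Total out-of-pocket so far would be $2,150 + $230 = $2,380, below the $3,000 cap — no reduction.

$230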